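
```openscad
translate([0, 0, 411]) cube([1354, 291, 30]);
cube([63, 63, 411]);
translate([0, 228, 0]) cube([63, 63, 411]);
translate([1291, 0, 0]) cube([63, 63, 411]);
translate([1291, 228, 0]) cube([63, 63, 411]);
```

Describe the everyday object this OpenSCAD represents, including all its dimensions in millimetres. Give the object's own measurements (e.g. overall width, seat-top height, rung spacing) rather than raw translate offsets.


A bench: a 1354×291 mm seat slab, 30 mm thick, top at z = 441 mm, on four 63×63 mm square legs flush with the seat corners and standing on z = 0.


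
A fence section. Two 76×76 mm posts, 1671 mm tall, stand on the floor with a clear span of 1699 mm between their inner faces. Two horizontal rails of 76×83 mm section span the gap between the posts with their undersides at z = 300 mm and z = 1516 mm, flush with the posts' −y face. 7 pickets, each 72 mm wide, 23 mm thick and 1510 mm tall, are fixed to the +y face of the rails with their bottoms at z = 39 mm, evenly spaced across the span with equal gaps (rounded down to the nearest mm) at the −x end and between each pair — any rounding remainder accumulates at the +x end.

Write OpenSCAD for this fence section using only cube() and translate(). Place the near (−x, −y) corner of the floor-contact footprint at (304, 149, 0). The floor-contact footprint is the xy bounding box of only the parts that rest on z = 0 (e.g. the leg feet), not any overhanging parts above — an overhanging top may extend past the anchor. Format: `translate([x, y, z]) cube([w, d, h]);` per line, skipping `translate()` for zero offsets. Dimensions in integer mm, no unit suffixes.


translate([304, 149, 0]) cube([76, 76, 1671]);
translate([2079, 149, 0]) cube([76, 76, 1671]);
translate([380, 149, 300]) cube([1699, 76, 83]);
translate([380, 149, 1516]) cube([1699, 76, 83]);
translate([529, 225, 39]) cube([72, 23, 1510]);
translate([750, 225, 39]) cube([72, 23, 1510]);
translate([971, 225, 39]) cube([72, 23, 1510]);
translate([1192, 225, 39]) cube([72, 23, 1510]);
translate([1413, 225, 39]) cube([72, 23, 1510]);
translate([1634, 225, 39]) cube([72, 23, 1510]);
translate([1855, 225, 39]) cube([72, 23, 1510]);


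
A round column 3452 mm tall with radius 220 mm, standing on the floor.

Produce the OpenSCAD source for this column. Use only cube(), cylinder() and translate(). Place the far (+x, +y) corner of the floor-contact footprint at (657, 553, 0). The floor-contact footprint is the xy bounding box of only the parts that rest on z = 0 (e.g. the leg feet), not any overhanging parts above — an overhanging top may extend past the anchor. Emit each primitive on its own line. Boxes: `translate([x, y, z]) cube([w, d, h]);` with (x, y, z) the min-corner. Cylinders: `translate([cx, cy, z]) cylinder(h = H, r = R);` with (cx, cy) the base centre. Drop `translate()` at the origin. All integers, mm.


translate([437, 333, 0]) cylinder(h = 3452, r = 220);


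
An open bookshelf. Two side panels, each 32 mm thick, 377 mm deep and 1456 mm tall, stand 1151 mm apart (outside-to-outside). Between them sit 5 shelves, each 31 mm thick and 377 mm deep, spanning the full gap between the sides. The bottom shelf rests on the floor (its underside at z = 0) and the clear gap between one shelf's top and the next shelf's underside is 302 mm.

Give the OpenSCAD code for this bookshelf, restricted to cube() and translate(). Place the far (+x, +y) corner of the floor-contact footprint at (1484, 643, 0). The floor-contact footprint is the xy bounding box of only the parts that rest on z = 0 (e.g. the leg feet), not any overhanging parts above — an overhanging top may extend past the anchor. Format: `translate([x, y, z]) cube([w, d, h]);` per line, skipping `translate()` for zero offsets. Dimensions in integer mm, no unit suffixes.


translate([333, 266, 0]) cube([32, 377, 1456]);
translate([1452, 266, 0]) cube([32, 377, 1456]);
translate([365, 266, 0]) cube([1087, 377, 31]);
translate([365, 266, 333]) cube([1087, 377, 31]);
translate([365, 266, 666]) cube([1087, 377, 31]);
translate([365, 266, 999]) cube([1087, 377, 31]);
translate([365, 266, 1332]) cube([1087, 377, 31]);


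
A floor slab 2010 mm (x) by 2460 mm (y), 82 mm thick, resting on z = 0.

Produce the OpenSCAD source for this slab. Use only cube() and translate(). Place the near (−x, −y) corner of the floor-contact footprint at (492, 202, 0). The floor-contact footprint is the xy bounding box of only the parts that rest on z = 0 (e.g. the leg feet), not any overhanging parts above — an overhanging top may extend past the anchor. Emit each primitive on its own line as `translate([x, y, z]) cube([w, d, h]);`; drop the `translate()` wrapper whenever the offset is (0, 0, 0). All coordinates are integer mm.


translate([492, 202, 0]) cube([2010, 2460, 82]);


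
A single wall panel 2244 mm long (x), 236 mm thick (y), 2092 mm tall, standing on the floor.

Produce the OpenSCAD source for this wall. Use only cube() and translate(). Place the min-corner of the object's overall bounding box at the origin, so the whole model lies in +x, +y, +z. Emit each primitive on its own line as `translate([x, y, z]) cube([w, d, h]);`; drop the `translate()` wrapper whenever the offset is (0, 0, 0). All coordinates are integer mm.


cube([2244, 236, 2092]);


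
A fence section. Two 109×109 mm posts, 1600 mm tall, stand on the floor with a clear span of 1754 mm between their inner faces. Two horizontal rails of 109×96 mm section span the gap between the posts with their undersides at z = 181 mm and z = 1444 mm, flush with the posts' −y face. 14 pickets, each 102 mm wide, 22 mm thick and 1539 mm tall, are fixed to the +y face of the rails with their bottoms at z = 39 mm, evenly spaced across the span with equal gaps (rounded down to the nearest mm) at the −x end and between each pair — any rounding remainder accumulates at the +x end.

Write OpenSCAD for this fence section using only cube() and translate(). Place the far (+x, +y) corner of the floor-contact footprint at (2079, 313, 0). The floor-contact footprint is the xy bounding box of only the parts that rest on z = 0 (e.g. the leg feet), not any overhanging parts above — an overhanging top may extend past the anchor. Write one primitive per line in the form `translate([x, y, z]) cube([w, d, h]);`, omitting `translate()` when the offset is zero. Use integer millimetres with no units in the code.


translate([107, 204, 0]) cube([109, 109, 1600]);
translate([1970, 204, 0]) cube([109, 109, 1600]);
translate([216, 204, 181]) cube([1754, 109, 96]);
translate([216, 204, 1444]) cube([1754, 109, 96]);
translate([237, 313, 39]) cube([102, 22, 1539]);
translate([360, 313, 39]) cube([102, 22, 1539]);
translate([483, 313, 39]) cube([102, 22, 1539]);
translate([606, 313, 39]) cube([102, 22, 1539]);
translate([729, 313, 39]) cube([102, 22, 1539]);
translate([852, 313, 39]) cube([102, 22, 1539]);
translate([975, 313, 39]) cube([102, 22, 1539]);
translate([1098, 313, 39]) cube([102, 22, 1539]);
translate([1221, 313, 39]) cube([102, 22, 1539]);
translate([1344, 313, 39]) cube([102, 22, 1539]);
translate([1467, 313, 39]) cube([102, 22, 1539]);
translate([1590, 313, 39]) cube([102, 22, 1539]);
translate([1713, 313, 39]) cube([102, 22, 1539]);
translate([1836, 313, 39]) cube([102, 22, 1539]);


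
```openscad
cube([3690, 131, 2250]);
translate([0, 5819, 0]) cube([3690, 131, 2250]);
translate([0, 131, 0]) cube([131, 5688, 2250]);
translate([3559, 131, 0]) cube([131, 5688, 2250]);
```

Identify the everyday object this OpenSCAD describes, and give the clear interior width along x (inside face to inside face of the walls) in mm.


A house (or room) frame. The interior width is 3428 mm.

Four 2250 mm walls enclosing a rectangle with no floor or roof — a room or house frame. Outside width is 3690 mm and wall thickness is 131 mm, so the interior width is 3690 − 2 × 131 = 3428 mm.


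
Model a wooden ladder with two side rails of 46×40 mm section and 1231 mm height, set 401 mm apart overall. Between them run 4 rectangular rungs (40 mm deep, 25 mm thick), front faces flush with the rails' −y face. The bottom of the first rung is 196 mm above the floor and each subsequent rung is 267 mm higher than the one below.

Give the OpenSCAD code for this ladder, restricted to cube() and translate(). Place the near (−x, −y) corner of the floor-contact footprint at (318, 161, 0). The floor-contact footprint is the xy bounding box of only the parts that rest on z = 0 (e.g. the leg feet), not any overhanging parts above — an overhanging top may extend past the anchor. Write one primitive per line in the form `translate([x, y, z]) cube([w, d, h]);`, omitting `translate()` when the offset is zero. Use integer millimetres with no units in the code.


translate([318, 161, 0]) cube([46, 40, 1231]);
translate([673, 161, 0]) cube([46, 40, 1231]);
translate([364, 161, 196]) cube([309, 40, 25]);
translate([364, 161, 463]) cube([309, 40, 25]);
translate([364, 161, 730]) cube([309, 40, 25]);
translate([364, 161, 997]) cube([309, 40, 25]);


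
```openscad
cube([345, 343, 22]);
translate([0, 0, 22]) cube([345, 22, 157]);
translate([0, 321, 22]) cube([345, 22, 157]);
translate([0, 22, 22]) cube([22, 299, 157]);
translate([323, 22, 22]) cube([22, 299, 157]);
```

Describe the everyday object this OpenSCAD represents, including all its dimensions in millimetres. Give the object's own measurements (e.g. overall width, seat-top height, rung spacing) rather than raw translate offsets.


An open-topped rectangular box: outside dimensions 345×343×179 mm, with a uniform wall and base thickness of 22 mm. The base is a full 345×343 slab on the floor; four walls sit on top of the base. The front and back walls (the −y and +y sides) span the full width; the two side walls fit between them.


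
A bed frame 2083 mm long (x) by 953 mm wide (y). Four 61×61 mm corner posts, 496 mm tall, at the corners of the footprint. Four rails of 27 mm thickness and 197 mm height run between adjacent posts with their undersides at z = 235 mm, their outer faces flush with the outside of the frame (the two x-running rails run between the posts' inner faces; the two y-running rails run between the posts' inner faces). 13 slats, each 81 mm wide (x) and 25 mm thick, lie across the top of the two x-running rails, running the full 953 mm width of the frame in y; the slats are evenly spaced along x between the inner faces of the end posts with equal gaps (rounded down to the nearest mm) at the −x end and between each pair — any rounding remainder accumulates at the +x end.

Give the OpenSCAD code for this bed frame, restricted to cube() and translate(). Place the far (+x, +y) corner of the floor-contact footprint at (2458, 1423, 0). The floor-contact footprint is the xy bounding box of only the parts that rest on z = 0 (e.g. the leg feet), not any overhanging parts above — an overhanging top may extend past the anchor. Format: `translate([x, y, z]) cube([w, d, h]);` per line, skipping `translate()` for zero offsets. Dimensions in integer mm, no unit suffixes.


translate([375, 470, 0]) cube([61, 61, 496]);
translate([375, 1362, 0]) cube([61, 61, 496]);
translate([2397, 470, 0]) cube([61, 61, 496]);
translate([2397, 1362, 0]) cube([61, 61, 496]);
translate([436, 470, 235]) cube([1961, 27, 197]);
translate([436, 1396, 235]) cube([1961, 27, 197]);
translate([375, 531, 235]) cube([27, 831, 197]);
translate([2431, 531, 235]) cube([27, 831, 197]);
translate([500, 470, 432]) cube([81, 953, 25]);
translate([645, 470, 432]) cube([81, 953, 25]);
translate([790, 470, 432]) cube([81, 953, 25]);
translate([935, 470, 432]) cube([81, 953, 25]);
translate([1080, 470, 432]) cube([81, 953, 25]);
translate([1225, 470, 432]) cube([81, 953, 25]);
translate([1370, 470, 432]) cube([81, 953, 25]);
translate([1515, 470, 432]) cube([81, 953, 25]);
translate([1660, 470, 432]) cube([81, 953, 25]);
translate([1805, 470, 432]) cube([81, 953, 25]);
translate([1950, 470, 432]) cube([81, 953, 25]);
translate([2095, 470, 432]) cube([81, 953, 25]);
translate([2240, 470, 432]) cube([81, 953, 25]);


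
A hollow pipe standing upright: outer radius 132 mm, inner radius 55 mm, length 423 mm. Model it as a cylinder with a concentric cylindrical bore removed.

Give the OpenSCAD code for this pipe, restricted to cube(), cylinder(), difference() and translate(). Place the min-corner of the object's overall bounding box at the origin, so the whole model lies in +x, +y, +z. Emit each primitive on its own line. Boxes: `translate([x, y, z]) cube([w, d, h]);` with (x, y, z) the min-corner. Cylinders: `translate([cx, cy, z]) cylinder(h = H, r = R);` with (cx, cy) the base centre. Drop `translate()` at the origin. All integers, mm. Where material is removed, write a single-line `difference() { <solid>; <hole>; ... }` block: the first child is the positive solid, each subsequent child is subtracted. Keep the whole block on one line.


difference() { translate([132, 132, 0]) cylinder(h = 423, r = 132); translate([132, 132, 0]) cylinder(h = 423, r = 55); }


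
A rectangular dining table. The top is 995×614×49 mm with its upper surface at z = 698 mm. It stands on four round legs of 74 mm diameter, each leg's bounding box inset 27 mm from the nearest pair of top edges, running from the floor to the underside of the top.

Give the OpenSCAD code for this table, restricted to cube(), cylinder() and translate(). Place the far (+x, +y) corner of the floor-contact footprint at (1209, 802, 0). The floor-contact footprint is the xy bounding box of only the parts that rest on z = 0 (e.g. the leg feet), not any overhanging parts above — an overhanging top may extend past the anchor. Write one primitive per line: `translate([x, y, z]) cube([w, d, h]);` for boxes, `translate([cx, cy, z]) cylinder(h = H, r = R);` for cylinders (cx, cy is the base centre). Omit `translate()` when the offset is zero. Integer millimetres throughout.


translate([241, 215, 649]) cube([995, 614, 49]);
translate([305, 279, 0]) cylinder(h = 649, r = 37);
translate([1172, 279, 0]) cylinder(h = 649, r = 37);
translate([305, 765, 0]) cylinder(h = 649, r = 37);
translate([1172, 765, 0]) cylinder(h = 649, r = 37);


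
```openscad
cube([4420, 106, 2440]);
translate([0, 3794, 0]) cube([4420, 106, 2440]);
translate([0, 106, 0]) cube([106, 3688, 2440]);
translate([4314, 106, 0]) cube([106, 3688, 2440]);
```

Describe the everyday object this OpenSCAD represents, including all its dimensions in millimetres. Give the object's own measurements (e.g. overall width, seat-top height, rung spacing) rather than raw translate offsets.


The wall frame of a small rectangular building: four walls, each 2440 mm tall and 106 mm thick, enclosing a footprint 4420 mm (x) by 3900 mm (y) outside-to-outside, with no floor or roof. The front and back walls (the −y and +y sides) span the full width; the two side walls fit between them.


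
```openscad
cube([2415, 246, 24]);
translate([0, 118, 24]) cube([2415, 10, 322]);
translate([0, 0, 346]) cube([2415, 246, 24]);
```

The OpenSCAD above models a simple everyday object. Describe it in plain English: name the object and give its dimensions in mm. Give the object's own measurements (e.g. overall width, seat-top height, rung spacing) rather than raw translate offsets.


An I-beam lying along x, 2415 mm long. Overall section height 370 mm. Two flanges 246 mm wide (y) and 24 mm thick, one on the floor and one at the top; a web 10 mm thick runs between them, centred on the flange width.


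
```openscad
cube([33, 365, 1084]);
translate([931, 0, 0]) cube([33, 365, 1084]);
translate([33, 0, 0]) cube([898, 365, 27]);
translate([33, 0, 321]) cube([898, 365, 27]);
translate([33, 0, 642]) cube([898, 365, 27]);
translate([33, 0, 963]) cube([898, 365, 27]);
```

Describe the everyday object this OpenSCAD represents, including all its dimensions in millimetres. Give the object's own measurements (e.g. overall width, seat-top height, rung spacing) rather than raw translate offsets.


An open bookshelf. Two side panels, each 33 mm thick, 365 mm deep and 1084 mm tall, stand 964 mm apart (outside-to-outside). Between them sit 4 shelves, each 27 mm thick and 365 mm deep, spanning the full gap between the sides. The bottom shelf rests on the floor (its underside at z = 0) and the clear gap between one shelf's top and the next shelf's underside is 294 mm.


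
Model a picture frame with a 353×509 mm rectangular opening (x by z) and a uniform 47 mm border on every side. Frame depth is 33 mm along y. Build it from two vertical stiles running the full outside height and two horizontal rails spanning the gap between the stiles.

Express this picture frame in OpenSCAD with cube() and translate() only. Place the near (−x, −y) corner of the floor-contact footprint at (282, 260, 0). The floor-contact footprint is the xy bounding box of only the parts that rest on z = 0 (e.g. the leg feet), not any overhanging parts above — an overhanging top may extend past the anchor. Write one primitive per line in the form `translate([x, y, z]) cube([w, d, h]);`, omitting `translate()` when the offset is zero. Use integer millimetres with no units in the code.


translate([282, 260, 0]) cube([47, 33, 603]);
translate([682, 260, 0]) cube([47, 33, 603]);
translate([329, 260, 0]) cube([353, 33, 47]);
translate([329, 260, 556]) cube([353, 33, 47]);


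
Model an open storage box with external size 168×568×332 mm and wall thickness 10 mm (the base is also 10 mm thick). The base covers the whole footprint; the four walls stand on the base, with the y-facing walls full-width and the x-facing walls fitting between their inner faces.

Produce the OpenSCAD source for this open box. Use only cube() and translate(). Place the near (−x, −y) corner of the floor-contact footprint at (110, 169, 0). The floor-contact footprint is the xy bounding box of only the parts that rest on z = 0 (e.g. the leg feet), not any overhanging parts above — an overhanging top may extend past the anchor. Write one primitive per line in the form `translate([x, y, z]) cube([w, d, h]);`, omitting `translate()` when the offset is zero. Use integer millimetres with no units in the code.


translate([110, 169, 0]) cube([168, 568, 10]);
translate([110, 169, 10]) cube([168, 10, 322]);
translate([110, 727, 10]) cube([168, 10, 322]);
translate([110, 179, 10]) cube([10, 548, 322]);
translate([268, 179, 10]) cube([10, 548, 322]);


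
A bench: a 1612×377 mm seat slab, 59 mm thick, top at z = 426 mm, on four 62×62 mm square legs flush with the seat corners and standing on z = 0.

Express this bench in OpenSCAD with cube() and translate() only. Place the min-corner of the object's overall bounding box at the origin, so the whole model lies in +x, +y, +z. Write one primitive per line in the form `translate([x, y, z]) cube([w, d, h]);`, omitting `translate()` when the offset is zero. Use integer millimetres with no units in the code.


translate([0, 0, 367]) cube([1612, 377, 59]);
cube([62, 62, 367]);
translate([0, 315, 0]) cube([62, 62, 367]);
translate([1550, 0, 0]) cube([62, 62, 367]);
translate([1550, 315, 0]) cube([62, 62, 367]);


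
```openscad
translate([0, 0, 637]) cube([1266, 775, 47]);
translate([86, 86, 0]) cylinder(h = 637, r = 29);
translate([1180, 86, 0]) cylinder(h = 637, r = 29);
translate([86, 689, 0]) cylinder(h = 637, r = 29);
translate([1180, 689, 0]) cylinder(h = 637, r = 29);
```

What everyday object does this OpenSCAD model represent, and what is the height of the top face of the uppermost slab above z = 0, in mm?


A table. The table height is 684 mm.

A 1266×775×47 slab sits at z = 637 on four Ø58 mm round legs — a table. The top surface is at 637 + 47 = 684 mm.


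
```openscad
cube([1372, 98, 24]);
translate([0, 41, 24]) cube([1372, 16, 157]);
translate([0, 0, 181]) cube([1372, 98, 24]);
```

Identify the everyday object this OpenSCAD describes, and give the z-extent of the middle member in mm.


An I-beam. The web height is 157 mm.

Two wide flanges with a thin centred web — an I-beam. Overall 205 mm minus two 24 mm flanges gives a web of 205 − 2·24 = 157 mm.


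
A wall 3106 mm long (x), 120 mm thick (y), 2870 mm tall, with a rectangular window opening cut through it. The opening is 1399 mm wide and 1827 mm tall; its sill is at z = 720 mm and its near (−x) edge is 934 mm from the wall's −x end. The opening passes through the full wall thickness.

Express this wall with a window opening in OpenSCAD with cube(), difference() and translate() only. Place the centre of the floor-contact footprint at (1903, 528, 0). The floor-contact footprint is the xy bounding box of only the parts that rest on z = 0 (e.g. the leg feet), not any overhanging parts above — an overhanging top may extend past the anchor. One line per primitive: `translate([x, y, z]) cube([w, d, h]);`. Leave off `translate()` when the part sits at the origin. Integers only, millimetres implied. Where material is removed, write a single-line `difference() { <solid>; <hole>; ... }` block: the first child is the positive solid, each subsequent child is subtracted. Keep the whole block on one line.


difference() { translate([350, 468, 0]) cube([3106, 120, 2870]); translate([1284, 468, 720]) cube([1399, 120, 1827]); }


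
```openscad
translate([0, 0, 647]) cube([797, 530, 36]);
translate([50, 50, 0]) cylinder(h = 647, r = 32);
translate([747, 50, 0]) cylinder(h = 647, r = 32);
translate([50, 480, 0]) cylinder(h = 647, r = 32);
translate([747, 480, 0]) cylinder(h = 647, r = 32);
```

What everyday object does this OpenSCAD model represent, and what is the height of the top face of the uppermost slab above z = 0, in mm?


A table. The table height is 683 mm.

A 797×530×36 slab sits at z = 647 on four Ø64 mm round legs — a table. The top surface is at 647 + 36 = 683 mm.


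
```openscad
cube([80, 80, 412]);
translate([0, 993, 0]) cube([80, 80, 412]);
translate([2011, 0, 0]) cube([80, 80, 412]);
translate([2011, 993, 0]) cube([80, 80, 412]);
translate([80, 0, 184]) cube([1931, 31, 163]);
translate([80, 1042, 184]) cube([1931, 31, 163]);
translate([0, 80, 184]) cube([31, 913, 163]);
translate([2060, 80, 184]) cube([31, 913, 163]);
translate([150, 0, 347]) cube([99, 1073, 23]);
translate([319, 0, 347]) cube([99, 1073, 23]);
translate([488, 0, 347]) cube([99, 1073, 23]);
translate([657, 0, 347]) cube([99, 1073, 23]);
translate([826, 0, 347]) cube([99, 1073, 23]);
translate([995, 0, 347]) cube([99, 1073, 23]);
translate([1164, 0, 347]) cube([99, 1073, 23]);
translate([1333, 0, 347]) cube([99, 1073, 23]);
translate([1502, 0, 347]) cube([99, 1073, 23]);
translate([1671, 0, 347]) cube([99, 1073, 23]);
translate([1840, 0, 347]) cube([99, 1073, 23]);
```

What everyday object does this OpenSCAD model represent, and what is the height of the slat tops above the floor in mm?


A bed frame. The slat-top height is 370 mm.

Four posts, four rails, and a row of slats — a bed frame. Slats sit on the rails at z = 184 + 163 = 347; with slat thickness 23, the top is 370 mm.


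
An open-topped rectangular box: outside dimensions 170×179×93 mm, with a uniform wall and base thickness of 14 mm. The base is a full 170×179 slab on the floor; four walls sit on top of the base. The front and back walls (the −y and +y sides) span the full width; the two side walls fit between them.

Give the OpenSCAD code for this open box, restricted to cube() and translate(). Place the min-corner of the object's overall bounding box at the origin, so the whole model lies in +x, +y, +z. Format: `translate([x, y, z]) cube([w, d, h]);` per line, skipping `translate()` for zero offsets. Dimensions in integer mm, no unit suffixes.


cube([170, 179, 14]);
translate([0, 0, 14]) cube([170, 14, 79]);
translate([0, 165, 14]) cube([170, 14, 79]);
translate([0, 14, 14]) cube([14, 151, 79]);
translate([156, 14, 14]) cube([14, 151, 79]);


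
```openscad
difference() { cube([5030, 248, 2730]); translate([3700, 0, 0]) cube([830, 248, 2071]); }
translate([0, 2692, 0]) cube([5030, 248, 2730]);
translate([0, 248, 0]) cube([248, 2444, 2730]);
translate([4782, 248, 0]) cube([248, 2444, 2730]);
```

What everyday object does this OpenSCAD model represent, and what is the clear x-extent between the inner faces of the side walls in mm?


A single room. The interior width is 4534 mm.

Four walls enclosing a rectangle with a door in the front wall — a room. Outside width 5030 minus two 248 mm walls gives 4534 mm.


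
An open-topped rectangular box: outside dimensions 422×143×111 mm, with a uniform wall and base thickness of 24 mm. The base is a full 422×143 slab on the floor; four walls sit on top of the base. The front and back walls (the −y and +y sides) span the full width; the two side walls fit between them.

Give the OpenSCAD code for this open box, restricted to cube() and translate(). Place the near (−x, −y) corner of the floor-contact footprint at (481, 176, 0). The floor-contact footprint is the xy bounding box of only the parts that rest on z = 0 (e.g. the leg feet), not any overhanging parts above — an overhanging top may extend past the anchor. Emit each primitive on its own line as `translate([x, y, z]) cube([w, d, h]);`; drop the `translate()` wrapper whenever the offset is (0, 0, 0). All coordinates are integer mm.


translate([481, 176, 0]) cube([422, 143, 24]);
translate([481, 176, 24]) cube([422, 24, 87]);
translate([481, 295, 24]) cube([422, 24, 87]);
translate([481, 200, 24]) cube([24, 95, 87]);
translate([879, 200, 24]) cube([24, 95, 87]);


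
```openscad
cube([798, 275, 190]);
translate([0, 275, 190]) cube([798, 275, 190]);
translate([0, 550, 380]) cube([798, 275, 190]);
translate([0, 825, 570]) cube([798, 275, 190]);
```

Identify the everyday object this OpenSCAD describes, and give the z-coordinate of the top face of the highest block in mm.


A staircase. The total rise is 760 mm.

4 identical blocks, each offset up and back from the previous — a staircase. Each step is 190 mm tall and there are 4 of them, so the total rise is 4 × 190 = 760 mm.


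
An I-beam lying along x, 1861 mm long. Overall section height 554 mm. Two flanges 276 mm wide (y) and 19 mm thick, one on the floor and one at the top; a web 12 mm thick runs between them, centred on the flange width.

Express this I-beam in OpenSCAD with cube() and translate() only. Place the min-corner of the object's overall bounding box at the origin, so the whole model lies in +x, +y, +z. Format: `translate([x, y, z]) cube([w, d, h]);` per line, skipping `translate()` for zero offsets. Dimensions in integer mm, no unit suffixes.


cube([1861, 276, 19]);
translate([0, 132, 19]) cube([1861, 12, 516]);
translate([0, 0, 535]) cube([1861, 276, 19]);


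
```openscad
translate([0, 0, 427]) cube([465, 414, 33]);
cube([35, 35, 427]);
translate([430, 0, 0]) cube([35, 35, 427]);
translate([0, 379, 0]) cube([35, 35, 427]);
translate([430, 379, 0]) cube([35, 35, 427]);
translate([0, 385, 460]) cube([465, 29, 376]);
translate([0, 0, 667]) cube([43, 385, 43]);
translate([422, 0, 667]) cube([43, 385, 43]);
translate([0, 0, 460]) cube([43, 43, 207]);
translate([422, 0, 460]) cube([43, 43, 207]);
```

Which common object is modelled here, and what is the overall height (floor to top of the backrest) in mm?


A chair. The overall height is 836 mm.

A slab on four corner posts with a tall panel at the back — a chair. The seat slab sits at z = 427 with thickness 33, and the 376 mm backrest starts at the seat top, so the overall height is 427 + 33 + 376 = 836 mm.


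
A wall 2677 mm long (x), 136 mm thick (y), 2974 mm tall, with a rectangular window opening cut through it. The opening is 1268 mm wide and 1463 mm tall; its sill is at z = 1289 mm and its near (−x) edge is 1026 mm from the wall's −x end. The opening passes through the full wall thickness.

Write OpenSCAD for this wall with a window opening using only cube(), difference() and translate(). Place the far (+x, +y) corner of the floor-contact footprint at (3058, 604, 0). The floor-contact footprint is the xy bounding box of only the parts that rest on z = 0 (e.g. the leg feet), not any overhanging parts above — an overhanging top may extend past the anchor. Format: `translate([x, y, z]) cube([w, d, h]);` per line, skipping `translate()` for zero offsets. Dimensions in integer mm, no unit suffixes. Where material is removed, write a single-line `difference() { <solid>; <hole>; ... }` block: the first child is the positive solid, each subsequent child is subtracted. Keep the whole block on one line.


difference() { translate([381, 468, 0]) cube([2677, 136, 2974]); translate([1407, 468, 1289]) cube([1268, 136, 1463]); }


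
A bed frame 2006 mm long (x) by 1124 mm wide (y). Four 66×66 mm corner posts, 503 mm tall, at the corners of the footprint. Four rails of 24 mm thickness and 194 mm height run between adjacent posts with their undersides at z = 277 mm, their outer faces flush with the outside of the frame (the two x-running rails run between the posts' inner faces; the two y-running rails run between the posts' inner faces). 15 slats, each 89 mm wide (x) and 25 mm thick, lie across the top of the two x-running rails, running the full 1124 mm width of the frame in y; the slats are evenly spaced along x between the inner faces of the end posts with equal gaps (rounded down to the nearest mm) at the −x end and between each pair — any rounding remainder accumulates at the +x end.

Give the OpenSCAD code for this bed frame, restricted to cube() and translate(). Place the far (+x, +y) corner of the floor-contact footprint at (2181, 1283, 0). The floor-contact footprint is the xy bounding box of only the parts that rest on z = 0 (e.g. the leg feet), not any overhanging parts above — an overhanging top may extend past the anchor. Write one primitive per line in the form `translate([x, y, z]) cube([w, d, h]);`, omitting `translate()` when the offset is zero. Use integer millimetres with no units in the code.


translate([175, 159, 0]) cube([66, 66, 503]);
translate([175, 1217, 0]) cube([66, 66, 503]);
translate([2115, 159, 0]) cube([66, 66, 503]);
translate([2115, 1217, 0]) cube([66, 66, 503]);
translate([241, 159, 277]) cube([1874, 24, 194]);
translate([241, 1259, 277]) cube([1874, 24, 194]);
translate([175, 225, 277]) cube([24, 992, 194]);
translate([2157, 225, 277]) cube([24, 992, 194]);
translate([274, 159, 471]) cube([89, 1124, 25]);
translate([396, 159, 471]) cube([89, 1124, 25]);
translate([518, 159, 471]) cube([89, 1124, 25]);
translate([640, 159, 471]) cube([89, 1124, 25]);
translate([762, 159, 471]) cube([89, 1124, 25]);
translate([884, 159, 471]) cube([89, 1124, 25]);
translate([1006, 159, 471]) cube([89, 1124, 25]);
translate([1128, 159, 471]) cube([89, 1124, 25]);
translate([1250, 159, 471]) cube([89, 1124, 25]);
translate([1372, 159, 471]) cube([89, 1124, 25]);
translate([1494, 159, 471]) cube([89, 1124, 25]);
translate([1616, 159, 471]) cube([89, 1124, 25]);
translate([1738, 159, 471]) cube([89, 1124, 25]);
translate([1860, 159, 471]) cube([89, 1124, 25]);
translate([1982, 159, 471]) cube([89, 1124, 25]);


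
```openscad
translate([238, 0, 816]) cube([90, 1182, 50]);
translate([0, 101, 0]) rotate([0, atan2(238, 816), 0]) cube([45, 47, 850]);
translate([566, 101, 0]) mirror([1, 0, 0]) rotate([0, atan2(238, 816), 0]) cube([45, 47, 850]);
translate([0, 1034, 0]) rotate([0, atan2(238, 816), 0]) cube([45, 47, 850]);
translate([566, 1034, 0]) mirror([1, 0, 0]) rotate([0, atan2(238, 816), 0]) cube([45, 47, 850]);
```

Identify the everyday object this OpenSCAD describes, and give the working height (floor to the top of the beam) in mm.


A sawhorse. The overall height is 866 mm.

A beam across two mirrored pairs of raked legs — a sawhorse. The beam's underside is at z = 816 (matching the legs' vertical rise in atan2(238, 816)) and the beam is 50 mm tall, so its top is at 816 + 50 = 866 mm. The raked legs top out at the beam's underside, so that is the highest point.


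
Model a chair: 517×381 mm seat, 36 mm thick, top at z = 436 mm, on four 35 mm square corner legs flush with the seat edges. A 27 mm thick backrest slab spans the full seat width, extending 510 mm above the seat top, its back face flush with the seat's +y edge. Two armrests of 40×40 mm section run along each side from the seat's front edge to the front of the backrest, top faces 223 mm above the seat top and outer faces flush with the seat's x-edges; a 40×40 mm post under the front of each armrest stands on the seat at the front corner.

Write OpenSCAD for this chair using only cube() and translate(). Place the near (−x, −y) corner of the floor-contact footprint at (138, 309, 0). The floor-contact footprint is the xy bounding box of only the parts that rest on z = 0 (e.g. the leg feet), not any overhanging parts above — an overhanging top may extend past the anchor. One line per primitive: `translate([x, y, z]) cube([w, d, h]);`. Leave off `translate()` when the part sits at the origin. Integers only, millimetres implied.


translate([138, 309, 400]) cube([517, 381, 36]);
translate([138, 309, 0]) cube([35, 35, 400]);
translate([620, 309, 0]) cube([35, 35, 400]);
translate([138, 655, 0]) cube([35, 35, 400]);
translate([620, 655, 0]) cube([35, 35, 400]);
translate([138, 663, 436]) cube([517, 27, 510]);
translate([138, 309, 619]) cube([40, 354, 40]);
translate([615, 309, 619]) cube([40, 354, 40]);
translate([138, 309, 436]) cube([40, 40, 183]);
translate([615, 309, 436]) cube([40, 40, 183]);


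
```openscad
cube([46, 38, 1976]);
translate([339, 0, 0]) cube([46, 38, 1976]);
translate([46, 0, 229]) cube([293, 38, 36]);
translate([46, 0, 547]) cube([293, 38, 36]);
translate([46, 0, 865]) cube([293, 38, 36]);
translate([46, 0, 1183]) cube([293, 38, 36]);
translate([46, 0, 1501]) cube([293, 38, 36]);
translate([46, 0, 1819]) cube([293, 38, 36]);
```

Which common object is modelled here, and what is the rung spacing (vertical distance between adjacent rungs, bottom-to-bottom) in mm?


A ladder. The rung spacing is 318 mm.

Two tall 46×38 posts with 6 short bars between them — a ladder. Adjacent rungs sit at z = 229 and z = 547, so the spacing is 547 − 229 = 318 mm.


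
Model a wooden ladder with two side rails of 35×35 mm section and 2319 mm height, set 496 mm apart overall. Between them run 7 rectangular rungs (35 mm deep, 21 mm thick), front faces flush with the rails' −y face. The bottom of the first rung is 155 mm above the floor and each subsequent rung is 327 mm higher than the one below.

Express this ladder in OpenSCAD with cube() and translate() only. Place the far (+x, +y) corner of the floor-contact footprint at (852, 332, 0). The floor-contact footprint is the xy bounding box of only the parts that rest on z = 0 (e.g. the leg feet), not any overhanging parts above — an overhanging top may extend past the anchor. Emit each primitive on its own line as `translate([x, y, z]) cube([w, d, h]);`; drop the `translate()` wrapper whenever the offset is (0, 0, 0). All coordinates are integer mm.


translate([356, 297, 0]) cube([35, 35, 2319]);
translate([817, 297, 0]) cube([35, 35, 2319]);
translate([391, 297, 155]) cube([426, 35, 21]);
translate([391, 297, 482]) cube([426, 35, 21]);
translate([391, 297, 809]) cube([426, 35, 21]);
translate([391, 297, 1136]) cube([426, 35, 21]);
translate([391, 297, 1463]) cube([426, 35, 21]);
translate([391, 297, 1790]) cube([426, 35, 21]);
translate([391, 297, 2117]) cube([426, 35, 21]);


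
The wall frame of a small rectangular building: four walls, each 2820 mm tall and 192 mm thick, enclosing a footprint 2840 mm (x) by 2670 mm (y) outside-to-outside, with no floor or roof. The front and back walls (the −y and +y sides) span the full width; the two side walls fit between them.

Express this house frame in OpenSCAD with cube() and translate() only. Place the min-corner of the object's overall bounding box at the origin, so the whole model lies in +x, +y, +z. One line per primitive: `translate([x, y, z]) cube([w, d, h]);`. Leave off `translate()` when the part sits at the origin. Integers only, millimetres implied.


cube([2840, 192, 2820]);
translate([0, 2478, 0]) cube([2840, 192, 2820]);
translate([0, 192, 0]) cube([192, 2286, 2820]);
translate([2648, 192, 0]) cube([192, 2286, 2820]);


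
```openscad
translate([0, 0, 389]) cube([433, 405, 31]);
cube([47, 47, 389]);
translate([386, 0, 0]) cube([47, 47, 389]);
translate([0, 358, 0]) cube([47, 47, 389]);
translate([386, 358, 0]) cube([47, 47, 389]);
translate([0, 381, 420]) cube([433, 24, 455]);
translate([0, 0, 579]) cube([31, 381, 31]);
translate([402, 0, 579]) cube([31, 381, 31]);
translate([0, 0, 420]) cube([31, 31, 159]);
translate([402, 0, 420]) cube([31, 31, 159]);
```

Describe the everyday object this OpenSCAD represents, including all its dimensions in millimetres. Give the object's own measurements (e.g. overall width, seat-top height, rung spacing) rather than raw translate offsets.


A chair. The seat is a 433×405×31 mm slab with its top at z = 420 mm, on four 47×47 mm corner legs (flush with the seat edges, standing on z = 0). A flat backrest 24 mm thick, 455 mm tall, spans the full seat width and rises from the seat top along its +y edge, rear face flush with the rear of the seat. Two armrests of 31×31 mm section run along each side from the seat's front edge to the front of the backrest, top faces 190 mm above the seat top and outer faces flush with the seat's x-edges; a 31×31 mm post under the front of each armrest stands on the seat at the front corner.


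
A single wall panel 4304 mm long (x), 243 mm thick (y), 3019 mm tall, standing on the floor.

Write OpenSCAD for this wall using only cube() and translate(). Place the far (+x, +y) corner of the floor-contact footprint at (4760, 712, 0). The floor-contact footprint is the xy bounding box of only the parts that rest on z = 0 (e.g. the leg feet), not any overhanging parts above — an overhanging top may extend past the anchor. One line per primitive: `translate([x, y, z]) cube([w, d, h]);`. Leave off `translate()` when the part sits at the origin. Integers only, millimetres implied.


translate([456, 469, 0]) cube([4304, 243, 3019]);


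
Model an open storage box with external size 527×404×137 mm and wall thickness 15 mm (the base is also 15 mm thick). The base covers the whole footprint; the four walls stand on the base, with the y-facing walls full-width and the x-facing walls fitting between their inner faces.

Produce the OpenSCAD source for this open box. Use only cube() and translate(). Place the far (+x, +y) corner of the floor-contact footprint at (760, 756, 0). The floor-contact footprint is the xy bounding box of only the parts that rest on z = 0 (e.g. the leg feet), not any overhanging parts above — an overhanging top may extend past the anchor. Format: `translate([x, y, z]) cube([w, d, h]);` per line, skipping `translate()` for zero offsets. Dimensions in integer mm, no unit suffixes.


translate([233, 352, 0]) cube([527, 404, 15]);
translate([233, 352, 15]) cube([527, 15, 122]);
translate([233, 741, 15]) cube([527, 15, 122]);
translate([233, 367, 15]) cube([15, 374, 122]);
translate([745, 367, 15]) cube([15, 374, 122]);


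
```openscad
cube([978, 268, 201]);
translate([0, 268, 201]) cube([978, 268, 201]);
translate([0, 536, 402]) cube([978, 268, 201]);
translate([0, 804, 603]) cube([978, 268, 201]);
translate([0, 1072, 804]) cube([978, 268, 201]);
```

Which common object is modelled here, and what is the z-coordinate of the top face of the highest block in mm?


A staircase. The total rise is 1005 mm.

5 identical blocks, each offset up and back from the previous — a staircase. Each step is 201 mm tall and there are 5 of them, so the total rise is 5 × 201 = 1005 mm.


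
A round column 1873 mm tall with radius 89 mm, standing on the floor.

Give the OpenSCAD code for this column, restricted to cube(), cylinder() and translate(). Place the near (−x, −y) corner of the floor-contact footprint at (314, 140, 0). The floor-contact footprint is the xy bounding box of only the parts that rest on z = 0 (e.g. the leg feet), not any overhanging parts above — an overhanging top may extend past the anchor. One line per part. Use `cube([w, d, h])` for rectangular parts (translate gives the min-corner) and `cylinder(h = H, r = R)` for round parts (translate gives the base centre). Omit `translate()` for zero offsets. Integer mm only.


translate([403, 229, 0]) cylinder(h = 1873, r = 89);
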